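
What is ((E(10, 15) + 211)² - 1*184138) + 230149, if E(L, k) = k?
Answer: 97087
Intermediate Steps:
((E(10, 15) + 211)² - 1*184138) + 230149 = ((15 + 211)² - 1*184138) + 230149 = (226² - 184138) + 230149 = (51076 - 184138) + 230149 = -133062 + 230149 = 97087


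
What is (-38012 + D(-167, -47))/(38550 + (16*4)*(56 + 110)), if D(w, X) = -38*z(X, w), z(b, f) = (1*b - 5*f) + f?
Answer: -30805/24587 ≈ -1.2529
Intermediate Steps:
z(b, f) = b - 4*f (z(b, f) = (b - 5*f) + f = b - 4*f)
D(w, X) = -38*X + 152*w (D(w, X) = -38*(X - 4*w) = -38*X + 152*w)
(-38012 + D(-167, -47))/(38550 + (16*4)*(56 + 110)) = (-38012 + (-38*(-47) + 152*(-167)))/(38550 + (16*4)*(56 + 110)) = (-38012 + (1786 - 25384))/(38550 + 64*166) = (-38012 - 23598)/(38550 + 10624) = -61610/49174 = -61610*1/49174 = -30805/24587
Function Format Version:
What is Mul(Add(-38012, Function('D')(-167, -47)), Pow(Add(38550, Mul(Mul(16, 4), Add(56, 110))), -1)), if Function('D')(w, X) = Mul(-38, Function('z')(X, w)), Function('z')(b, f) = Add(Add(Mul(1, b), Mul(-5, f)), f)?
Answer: Rational(-30805, 24587) ≈ -1.2529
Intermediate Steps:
Function('z')(b, f) = Add(b, Mul(-4, f)) (Function('z')(b, f) = Add(Add(b, Mul(-5, f)), f) = Add(b, Mul(-4, f)))
Function('D')(w, X) = Add(Mul(-38, X), Mul(152, w)) (Function('D')(w, X) = Mul(-38, Add(X, Mul(-4, w))) = Add(Mul(-38, X), Mul(152, w)))
Mul(Add(-38012, Function('D')(-167, -47)), Pow(Add(38550, Mul(Mul(16, 4), Add(56, 110))), -1)) = Mul(Add(-38012, Add(Mul(-38, -47), Mul(152, -167))), Pow(Add(38550, Mul(Mul(16, 4), Add(56, 110))), -1)) = Mul(Add(-38012, Add(1786, -25384)), Pow(Add(38550, Mul(64, 166)), -1)) = Mul(Add(-38012, -23598), Pow(Add(38550, 10624), -1)) = Mul(-61610, Pow(49174, -1)) = Mul(-61610, Rational(1, 49174)) = Rational(-30805, 24587)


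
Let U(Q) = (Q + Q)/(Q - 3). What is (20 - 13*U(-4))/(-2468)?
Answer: -9/4319 ≈ -0.0020838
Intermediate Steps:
U(Q) = 2*Q/(-3 + Q) (U(Q) = (2*Q)/(-3 + Q) = 2*Q/(-3 + Q))
(20 - 13*U(-4))/(-2468) = (20 - 26*(-4)/(-3 - 4))/(-2468) = (20 - 26*(-4)/(-7))*(-1/2468) = (20 - 26*(-4)*(-1)/7)*(-1/2468) = (20 - 13*8/7)*(-1/2468) = (20 - 104/7)*(-1/2468) = (36/7)*(-1/2468) = -9/4319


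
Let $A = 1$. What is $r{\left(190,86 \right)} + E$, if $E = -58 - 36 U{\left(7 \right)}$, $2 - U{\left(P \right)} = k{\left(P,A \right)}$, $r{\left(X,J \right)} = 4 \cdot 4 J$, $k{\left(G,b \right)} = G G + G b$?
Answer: $3262$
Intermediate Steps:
$k{\left(G,b \right)} = G^{2} + G b$
$r{\left(X,J \right)} = 16 J$
$U{\left(P \right)} = 2 - P \left(1 + P\right)$ ($U{\left(P \right)} = 2 - P \left(P + 1\right) = 2 - P \left(1 + P\right)$)
$E = 1886$ ($E = -58 - 36 \left(2 - 7 \left(1 + 7\right)\right) = -58 - 36 \left(2 - 7 \cdot 8\right) = -58 - 36 \left(2 - 56\right) = -58 - -1944 = -58 + 1944 = 1886$)
$r{\left(190,86 \right)} + E = 16 \cdot 86 + 1886 = 1376 + 1886 = 3262$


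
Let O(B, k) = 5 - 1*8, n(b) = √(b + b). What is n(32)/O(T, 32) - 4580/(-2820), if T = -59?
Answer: -49/47 ≈ -1.0426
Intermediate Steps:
n(b) = √2*√b (n(b) = √(2*b) = √2*√b)
O(B, k) = -3 (O(B, k) = 5 - 8 = -3)
n(32)/O(T, 32) - 4580/(-2820) = (√2*√32)/(-3) - 4580/(-2820) = (√2*(4*√2))*(-⅓) - 4580*(-1/2820) = 8*(-⅓) + 229/141 = -8/3 + 229/141 = -49/47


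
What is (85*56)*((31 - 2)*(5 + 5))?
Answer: 1380400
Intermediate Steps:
(85*56)*((31 - 2)*(5 + 5)) = 4760*(29*10) = 4760*290 = 1380400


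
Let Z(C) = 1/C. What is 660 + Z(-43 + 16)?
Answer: 17819/27 ≈ 659.96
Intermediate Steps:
660 + Z(-43 + 16) = 660 + 1/(-43 + 16) = 660 + 1/(-27) = 660 - 1/27 = 17819/27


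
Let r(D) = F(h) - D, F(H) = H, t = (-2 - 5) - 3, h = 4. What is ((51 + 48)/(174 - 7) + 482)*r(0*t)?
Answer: 322372/167 ≈ 1930.4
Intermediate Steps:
t = -10 (t = -7 - 3 = -10)
r(D) = 4 - D
((51 + 48)/(174 - 7) + 482)*r(0*t) = ((51 + 48)/(174 - 7) + 482)*(4 - 0*(-10)) = (99/167 + 482)*(4 - 1*0) = (99*(1/167) + 482)*(4 + 0) = (99/167 + 482)*4 = (80593/167)*4 = 322372/167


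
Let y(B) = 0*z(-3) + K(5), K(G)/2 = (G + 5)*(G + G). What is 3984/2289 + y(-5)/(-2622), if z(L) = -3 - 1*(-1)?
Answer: 1664708/1000293 ≈ 1.6642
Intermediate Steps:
z(L) = -2 (z(L) = -3 + 1 = -2)
K(G) = 4*G*(5 + G) (K(G) = 2*((G + 5)*(G + G)) = 2*((5 + G)*(2*G)) = 2*(2*G*(5 + G)) = 4*G*(5 + G))
y(B) = 200 (y(B) = 0*(-2) + 4*5*(5 + 5) = 0 + 4*5*10 = 0 + 200 = 200)
3984/2289 + y(-5)/(-2622) = 3984/2289 + 200/(-2622) = 3984*(1/2289) + 200*(-1/2622) = 1328/763 - 100/1311 = 1664708/1000293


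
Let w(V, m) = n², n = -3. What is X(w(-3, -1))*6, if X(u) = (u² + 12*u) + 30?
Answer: 1314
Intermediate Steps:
w(V, m) = 9 (w(V, m) = (-3)² = 9)
X(u) = 30 + u² + 12*u
X(w(-3, -1))*6 = (30 + 9² + 12*9)*6 = (30 + 81 + 108)*6 = 219*6 = 1314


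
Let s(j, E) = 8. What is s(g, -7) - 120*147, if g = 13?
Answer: -17632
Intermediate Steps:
s(g, -7) - 120*147 = 8 - 120*147 = 8 - 17640 = -17632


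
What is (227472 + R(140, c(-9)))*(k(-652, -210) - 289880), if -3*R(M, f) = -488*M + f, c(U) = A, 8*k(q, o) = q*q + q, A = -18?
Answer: -177796189919/3 ≈ -5.9265e+10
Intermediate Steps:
k(q, o) = q/8 + q**2/8 (k(q, o) = (q*q + q)/8 = (q**2 + q)/8 = (q + q**2)/8 = q/8 + q**2/8)
c(U) = -18
R(M, f) = -f/3 + 488*M/3 (R(M, f) = -(-488*M + f)/3 = -(f - 488*M)/3 = -f/3 + 488*M/3)
(227472 + R(140, c(-9)))*(k(-652, -210) - 289880) = (227472 + (-1/3*(-18) + (488/3)*140))*((1/8)*(-652)*(1 - 652) - 289880) = (227472 + (6 + 68320/3))*((1/8)*(-652)*(-651) - 289880) = (227472 + 68338/3)*(106113/2 - 289880) = (750754/3)*(-473647/2) = -177796189919/3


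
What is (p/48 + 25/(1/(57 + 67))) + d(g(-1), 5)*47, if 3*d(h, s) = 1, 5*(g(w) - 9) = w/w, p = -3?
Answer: 149549/48 ≈ 3115.6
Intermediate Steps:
g(w) = 46/5 (g(w) = 9 + (w/w)/5 = 9 + (⅕)*1 = 9 + ⅕ = 46/5)
d(h, s) = ⅓ (d(h, s) = (⅓)*1 = ⅓)
(p/48 + 25/(1/(57 + 67))) + d(g(-1), 5)*47 = (-3/48 + 25/(1/(57 + 67))) + (⅓)*47 = (-3*1/48 + 25/(1/124)) + 47/3 = (-1/16 + 25/(1/124)) + 47/3 = (-1/16 + 25*124) + 47/3 = (-1/16 + 3100) + 47/3 = 49599/16 + 47/3 = 149549/48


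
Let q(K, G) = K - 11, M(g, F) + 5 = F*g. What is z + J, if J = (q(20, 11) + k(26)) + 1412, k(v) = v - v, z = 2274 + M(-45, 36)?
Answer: 2070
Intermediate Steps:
M(g, F) = -5 + F*g
q(K, G) = -11 + K
z = 649 (z = 2274 + (-5 + 36*(-45)) = 2274 + (-5 - 1620) = 2274 - 1625 = 649)
k(v) = 0
J = 1421 (J = ((-11 + 20) + 0) + 1412 = (9 + 0) + 1412 = 9 + 1412 = 1421)
z + J = 649 + 1421 = 2070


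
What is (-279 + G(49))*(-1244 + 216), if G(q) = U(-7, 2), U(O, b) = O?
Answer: 294008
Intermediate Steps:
G(q) = -7
(-279 + G(49))*(-1244 + 216) = (-279 - 7)*(-1244 + 216) = -286*(-1028) = 294008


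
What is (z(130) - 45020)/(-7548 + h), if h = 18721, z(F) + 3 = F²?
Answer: -28123/11173 ≈ -2.5171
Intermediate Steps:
z(F) = -3 + F²
(z(130) - 45020)/(-7548 + h) = ((-3 + 130²) - 45020)/(-7548 + 18721) = ((-3 + 16900) - 45020)/11173 = (16897 - 45020)*(1/11173) = -28123*1/11173 = -28123/11173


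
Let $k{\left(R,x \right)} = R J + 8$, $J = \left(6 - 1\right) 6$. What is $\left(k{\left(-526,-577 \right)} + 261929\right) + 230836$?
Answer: $476993$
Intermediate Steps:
$J = 30$ ($J = 5 \cdot 6 = 30$)
$k{\left(R,x \right)} = 8 + 30 R$ ($k{\left(R,x \right)} = R 30 + 8 = 30 R + 8 = 8 + 30 R$)
$\left(k{\left(-526,-577 \right)} + 261929\right) + 230836 = \left(\left(8 + 30 \left(-526\right)\right) + 261929\right) + 230836 = \left(\left(8 - 15780\right) + 261929\right) + 230836 = \left(-15772 + 261929\right) + 230836 = 246157 + 230836 = 476993$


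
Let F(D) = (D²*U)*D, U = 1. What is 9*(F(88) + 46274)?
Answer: 6549714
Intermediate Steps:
F(D) = D³ (F(D) = (D²*1)*D = D²*D = D³)
9*(F(88) + 46274) = 9*(88³ + 46274) = 9*(681472 + 46274) = 9*727746 = 6549714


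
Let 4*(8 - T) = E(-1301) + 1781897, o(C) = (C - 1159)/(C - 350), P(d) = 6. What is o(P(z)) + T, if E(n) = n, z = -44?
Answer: -153127351/344 ≈ -4.4514e+5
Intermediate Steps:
o(C) = (-1159 + C)/(-350 + C)
T = -445141 (T = 8 - (-1301 + 1781897)/4 = 8 - 1/4*1780596 = 8 - 445149 = -445141)
o(P(z)) + T = (-1159 + 6)/(-350 + 6) - 445141 = -1153/(-344) - 445141 = -1/344*(-1153) - 445141 = 1153/344 - 445141 = -153127351/344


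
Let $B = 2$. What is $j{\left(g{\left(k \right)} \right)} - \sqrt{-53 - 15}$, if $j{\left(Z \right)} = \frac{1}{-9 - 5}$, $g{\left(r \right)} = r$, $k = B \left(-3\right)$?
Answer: $- \frac{1}{14} - 2 i \sqrt{17} \approx -0.071429 - 8.2462 i$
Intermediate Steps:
$k = -6$ ($k = 2 \left(-3\right) = -6$)
$j{\left(Z \right)} = - \frac{1}{14}$ ($j{\left(Z \right)} = \frac{1}{-14} = - \frac{1}{14}$)
$j{\left(g{\left(k \right)} \right)} - \sqrt{-53 - 15} = - \frac{1}{14} - \sqrt{-53 - 15} = - \frac{1}{14} - \sqrt{-68} = - \frac{1}{14} - 2 i \sqrt{17}$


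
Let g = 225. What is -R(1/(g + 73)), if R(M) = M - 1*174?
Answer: 51851/298 ≈ 174.00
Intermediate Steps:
R(M) = -174 + M (R(M) = M - 174 = -174 + M)
-R(1/(g + 73)) = -(-174 + 1/(225 + 73)) = -(-174 + 1/298) = -1*(-51851/298) = 51851/298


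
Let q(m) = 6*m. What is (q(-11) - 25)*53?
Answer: -4823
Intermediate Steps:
(q(-11) - 25)*53 = (6*(-11) - 25)*53 = (-66 - 25)*53 = -91*53 = -4823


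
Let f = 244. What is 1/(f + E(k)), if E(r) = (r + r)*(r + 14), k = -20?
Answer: 1/484 ≈ 0.0020661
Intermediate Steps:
E(r) = 2*r*(14 + r) (E(r) = (2*r)*(14 + r) = 2*r*(14 + r))
1/(f + E(k)) = 1/(244 + 2*(-20)*(14 - 20)) = 1/(244 + 2*(-20)*(-6)) = 1/(244 + 240) = 1/484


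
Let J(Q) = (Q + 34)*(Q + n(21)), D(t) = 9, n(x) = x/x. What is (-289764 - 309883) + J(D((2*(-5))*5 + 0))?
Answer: -599217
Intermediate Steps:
n(x) = 1
J(Q) = (1 + Q)*(34 + Q) (J(Q) = (Q + 34)*(Q + 1) = (34 + Q)*(1 + Q) = (1 + Q)*(34 + Q))
(-289764 - 309883) + J(D((2*(-5))*5 + 0)) = (-289764 - 309883) + (34 + 9² + 35*9) = -599647 + (34 + 81 + 315) = -599647 + 430 = -599217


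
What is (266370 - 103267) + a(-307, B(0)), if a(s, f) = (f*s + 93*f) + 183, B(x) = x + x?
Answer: 163286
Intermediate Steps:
B(x) = 2*x
a(s, f) = 183 + 93*f + f*s (a(s, f) = (93*f + f*s) + 183 = 183 + 93*f + f*s)
(266370 - 103267) + a(-307, B(0)) = (266370 - 103267) + (183 + 93*(2*0) + (2*0)*(-307)) = 163103 + (183 + 93*0 + 0*(-307)) = 163103 + (183 + 0 + 0) = 163103 + 183 = 163286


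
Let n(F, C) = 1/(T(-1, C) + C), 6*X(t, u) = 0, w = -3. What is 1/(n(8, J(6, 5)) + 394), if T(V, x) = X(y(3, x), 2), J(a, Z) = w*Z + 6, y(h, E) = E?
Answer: 9/3545 ≈ 0.0025388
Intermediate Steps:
X(t, u) = 0 (X(t, u) = (⅙)*0 = 0)
J(a, Z) = 6 - 3*Z (J(a, Z) = -3*Z + 6 = 6 - 3*Z)
T(V, x) = 0
n(F, C) = 1/C (n(F, C) = 1/(0 + C) = 1/C)
1/(n(8, J(6, 5)) + 394) = 1/(1/(6 - 3*5) + 394) = 1/(1/(6 - 15) + 394) = 1/(1/(-9) + 394) = 1/(-⅑ + 394) = 1/(3545/9) = 9/3545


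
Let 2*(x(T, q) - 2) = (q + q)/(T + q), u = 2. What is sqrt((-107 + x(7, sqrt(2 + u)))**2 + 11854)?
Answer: sqrt(1849423)/9 ≈ 151.10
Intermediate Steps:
x(T, q) = 2 + q/(T + q) (x(T, q) = 2 + ((q + q)/(T + q))/2 = 2 + ((2*q)/(T + q))/2 = 2 + (2*q/(T + q))/2 = 2 + q/(T + q))
sqrt((-107 + x(7, sqrt(2 + u)))**2 + 11854) = sqrt((-107 + (2*7 + 3*sqrt(2 + 2))/(7 + sqrt(2 + 2)))**2 + 11854) = sqrt((-107 + (14 + 3*sqrt(4))/(7 + sqrt(4)))**2 + 11854) = sqrt((-107 + (14 + 3*2)/(7 + 2))**2 + 11854) = sqrt((-107 + (14 + 6)/9)**2 + 11854) = sqrt((-107 + (1/9)*20)**2 + 11854) = sqrt((-107 + 20/9)**2 + 11854) = sqrt((-943/9)**2 + 11854) = sqrt(889249/81 + 11854) = sqrt(1849423/81) = sqrt(1849423)/9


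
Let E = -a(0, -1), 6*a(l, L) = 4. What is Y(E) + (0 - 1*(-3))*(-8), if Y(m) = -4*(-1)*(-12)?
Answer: -72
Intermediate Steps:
a(l, L) = 2/3 (a(l, L) = (1/6)*4 = 2/3)
E = -2/3 (E = -1*2/3 = -2/3 ≈ -0.66667)
Y(m) = -48 (Y(m) = 4*(-12) = -48)
Y(E) + (0 - 1*(-3))*(-8) = -48 + (0 - 1*(-3))*(-8) = -48 + (0 + 3)*(-8) = -48 + 3*(-8) = -48 - 24 = -72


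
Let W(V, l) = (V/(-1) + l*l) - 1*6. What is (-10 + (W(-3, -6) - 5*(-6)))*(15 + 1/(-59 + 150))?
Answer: 72398/91 ≈ 795.58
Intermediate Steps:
W(V, l) = -6 + l² - V (W(V, l) = (-V + l²) - 6 = (l² - V) - 6 = -6 + l² - V)
(-10 + (W(-3, -6) - 5*(-6)))*(15 + 1/(-59 + 150)) = (-10 + ((-6 + (-6)² - 1*(-3)) - 5*(-6)))*(15 + 1/(-59 + 150)) = (-10 + ((-6 + 36 + 3) + 30))*(15 + 1/91) = (-10 + (33 + 30))*(15 + 1/91) = (-10 + 63)*(1366/91) = 53*(1366/91) = 72398/91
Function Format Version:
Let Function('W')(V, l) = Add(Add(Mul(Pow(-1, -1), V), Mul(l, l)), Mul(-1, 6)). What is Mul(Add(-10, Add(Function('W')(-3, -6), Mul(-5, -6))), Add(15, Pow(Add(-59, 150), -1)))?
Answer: Rational(72398, 91) ≈ 795.58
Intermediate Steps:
Function('W')(V, l) = Add(-6, Pow(l, 2), Mul(-1, V)) (Function('W')(V, l) = Add(Add(Mul(-1, V), Pow(l, 2)), -6) = Add(Add(Pow(l, 2), Mul(-1, V)), -6) = Add(-6, Pow(l, 2), Mul(-1, V)))
Mul(Add(-10, Add(Function('W')(-3, -6), Mul(-5, -6))), Add(15, Pow(Add(-59, 150), -1))) = Mul(Add(-10, Add(Add(-6, Pow(-6, 2), Mul(-1, -3)), Mul(-5, -6))), Add(15, Pow(Add(-59, 150), -1))) = Mul(Add(-10, Add(Add(-6, 36, 3), 30)), Add(15, Pow(91, -1))) = Mul(Add(-10, Add(33, 30)), Add(15, Rational(1, 91))) = Mul(Add(-10, 63), Rational(1366, 91)) = Mul(53, Rational(1366, 91)) = Rational(72398, 91)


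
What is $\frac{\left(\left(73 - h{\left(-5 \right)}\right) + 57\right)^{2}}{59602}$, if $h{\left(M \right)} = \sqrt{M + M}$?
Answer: $\frac{\left(130 - i \sqrt{10}\right)^{2}}{59602} \approx 0.28338 - 0.013795 i$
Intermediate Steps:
$h{\left(M \right)} = \sqrt{2} \sqrt{M}$ ($h{\left(M \right)} = \sqrt{2 M} = \sqrt{2} \sqrt{M}$)
$\frac{\left(\left(73 - h{\left(-5 \right)}\right) + 57\right)^{2}}{59602} = \frac{\left(\left(73 - \sqrt{2} \sqrt{-5}\right) + 57\right)^{2}}{59602} = \left(\left(73 - \sqrt{2} i \sqrt{5}\right) + 57\right)^{2} \cdot \frac{1}{59602} = \left(\left(73 - i \sqrt{10}\right) + 57\right)^{2} \cdot \frac{1}{59602} = \left(130 - i \sqrt{10}\right)^{2} \cdot \frac{1}{59602} = \frac{\left(130 - i \sqrt{10}\right)^{2}}{59602}$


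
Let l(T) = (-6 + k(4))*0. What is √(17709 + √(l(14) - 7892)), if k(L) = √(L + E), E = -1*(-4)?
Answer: √(17709 + 2*I*√1973) ≈ 133.08 + 0.3338*I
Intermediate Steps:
E = 4
k(L) = √(4 + L) (k(L) = √(L + 4) = √(4 + L))
l(T) = 0 (l(T) = (-6 + √(4 + 4))*0 = (-6 + √8)*0 = (-6 + 2*√2)*0 = 0)
√(17709 + √(l(14) - 7892)) = √(17709 + √(0 - 7892)) = √(17709 + √(-7892)) = √(17709 + 2*I*√1973)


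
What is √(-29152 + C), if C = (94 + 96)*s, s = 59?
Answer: I*√17942 ≈ 133.95*I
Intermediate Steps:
C = 11210 (C = (94 + 96)*59 = 190*59 = 11210)
√(-29152 + C) = √(-29152 + 11210) = √(-17942) = I*√17942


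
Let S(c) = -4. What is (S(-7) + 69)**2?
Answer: 4225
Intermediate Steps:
(S(-7) + 69)**2 = (-4 + 69)**2 = 65**2 = 4225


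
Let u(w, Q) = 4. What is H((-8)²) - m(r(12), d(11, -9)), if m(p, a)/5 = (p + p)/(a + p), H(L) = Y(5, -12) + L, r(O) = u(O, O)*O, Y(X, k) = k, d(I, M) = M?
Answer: 516/13 ≈ 39.692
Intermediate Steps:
r(O) = 4*O
H(L) = -12 + L
m(p, a) = 10*p/(a + p) (m(p, a) = 5*((p + p)/(a + p)) = 5*((2*p)/(a + p)) = 5*(2*p/(a + p)) = 10*p/(a + p))
H((-8)²) - m(r(12), d(11, -9)) = (-12 + (-8)²) - 10*4*12/(-9 + 4*12) = (-12 + 64) - 10*48/(-9 + 48) = 52 - 10*48/39 = 52 - 1*160/13 = 52 - 160/13 = 516/13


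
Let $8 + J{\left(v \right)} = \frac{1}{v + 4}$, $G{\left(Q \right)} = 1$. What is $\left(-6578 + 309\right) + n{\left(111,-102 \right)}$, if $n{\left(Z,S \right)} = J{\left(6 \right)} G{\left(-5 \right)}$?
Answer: $- \frac{62769}{10} \approx -6276.9$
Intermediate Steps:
$J{\left(v \right)} = -8 + \frac{1}{4 + v}$ ($J{\left(v \right)} = -8 + \frac{1}{v + 4} = -8 + \frac{1}{4 + v}$)
$n{\left(Z,S \right)} = - \frac{79}{10}$ ($n{\left(Z,S \right)} = \frac{-31 - 48}{4 + 6} \cdot 1 = \frac{-31 - 48}{10} \cdot 1 = \frac{1}{10} \left(-79\right) 1 = \left(- \frac{79}{10}\right) 1 = - \frac{79}{10}$)
$\left(-6578 + 309\right) + n{\left(111,-102 \right)} = \left(-6578 + 309\right) - \frac{79}{10} = -6269 - \frac{79}{10} = - \frac{62769}{10}$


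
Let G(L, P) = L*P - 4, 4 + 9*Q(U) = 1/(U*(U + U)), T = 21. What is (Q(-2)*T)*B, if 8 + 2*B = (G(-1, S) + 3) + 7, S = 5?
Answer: 1519/48 ≈ 31.646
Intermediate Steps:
Q(U) = -4/9 + 1/(18*U²) (Q(U) = -4/9 + 1/(9*((U*(U + U)))) = -4/9 + 1/(9*((U*(2*U)))) = -4/9 + 1/(9*((2*U²))) = -4/9 + (1/(2*U²))/9 = -4/9 + 1/(18*U²))
G(L, P) = -4 + L*P
B = -7/2 (B = -4 + (((-4 - 1*5) + 3) + 7)/2 = -4 + (((-4 - 5) + 3) + 7)/2 = -4 + ((-9 + 3) + 7)/2 = -4 + (-6 + 7)/2 = -4 + (½)*1 = -4 + ½ = -7/2 ≈ -3.5000)
(Q(-2)*T)*B = ((-4/9 + (1/18)/(-2)²)*21)*(-7/2) = ((-4/9 + (1/18)*(¼))*21)*(-7/2) = ((-4/9 + 1/72)*21)*(-7/2) = -31/72*21*(-7/2) = -217/24*(-7/2) = 1519/48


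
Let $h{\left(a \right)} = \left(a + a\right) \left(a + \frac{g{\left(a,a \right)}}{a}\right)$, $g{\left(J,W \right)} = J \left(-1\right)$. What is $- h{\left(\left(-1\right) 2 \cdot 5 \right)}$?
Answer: $-220$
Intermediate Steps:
$g{\left(J,W \right)} = - J$
$h{\left(a \right)} = 2 a \left(-1 + a\right)$ ($h{\left(a \right)} = \left(a + a\right) \left(a + \frac{\left(-1\right) a}{a}\right) = 2 a \left(a - 1\right) = 2 a \left(-1 + a\right)$)
$- h{\left(\left(-1\right) 2 \cdot 5 \right)} = - 2 \left(-1\right) 2 \cdot 5 \left(-1 + \left(-1\right) 2 \cdot 5\right) = - 2 \left(\left(-2\right) 5\right) \left(-1 - 10\right) = - 2 \left(-10\right) \left(-1 - 10\right) = - 2 \left(-10\right) \left(-11\right) = \left(-1\right) 220 = -220$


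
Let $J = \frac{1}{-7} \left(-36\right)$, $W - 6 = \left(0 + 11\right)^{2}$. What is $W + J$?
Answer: $\frac{925}{7} \approx 132.14$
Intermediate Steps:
$W = 127$ ($W = 6 + \left(0 + 11\right)^{2} = 6 + 11^{2} = 6 + 121 = 127$)
$J = \frac{36}{7}$ ($J = \left(- \frac{1}{7}\right) \left(-36\right) = \frac{36}{7} \approx 5.1429$)
$W + J = 127 + \frac{36}{7} = \frac{925}{7}$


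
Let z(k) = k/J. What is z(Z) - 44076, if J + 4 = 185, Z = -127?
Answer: -7977883/181 ≈ -44077.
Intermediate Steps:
J = 181 (J = -4 + 185 = 181)
z(k) = k/181
z(Z) - 44076 = (1/181)*(-127) - 44076 = -127/181 - 44076 = -7977883/181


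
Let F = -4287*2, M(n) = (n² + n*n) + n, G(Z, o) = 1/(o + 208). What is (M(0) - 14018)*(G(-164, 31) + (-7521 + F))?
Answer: 53923096672/239 ≈ 2.2562e+8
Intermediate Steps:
G(Z, o) = 1/(208 + o)
M(n) = n + 2*n² (M(n) = (n² + n²) + n = 2*n² + n = n + 2*n²)
F = -8574
(M(0) - 14018)*(G(-164, 31) + (-7521 + F)) = (0*(1 + 2*0) - 14018)*(1/(208 + 31) + (-7521 - 8574)) = (0*(1 + 0) - 14018)*(1/239 - 16095) = (0*1 - 14018)*(1/239 - 16095) = (0 - 14018)*(-3846704/239) = -14018*(-3846704/239) = 53923096672/239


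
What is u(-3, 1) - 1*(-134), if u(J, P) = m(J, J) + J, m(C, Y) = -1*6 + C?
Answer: 122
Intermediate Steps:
m(C, Y) = -6 + C
u(J, P) = -6 + 2*J (u(J, P) = (-6 + J) + J = -6 + 2*J)
u(-3, 1) - 1*(-134) = (-6 + 2*(-3)) - 1*(-134) = (-6 - 6) + 134 = -12 + 134 = 122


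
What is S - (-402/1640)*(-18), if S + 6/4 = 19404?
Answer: 3976608/205 ≈ 19398.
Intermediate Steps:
S = 38805/2 (S = -3/2 + 19404 = 38805/2 ≈ 19403.)
S - (-402/1640)*(-18) = 38805/2 - (-402/1640)*(-18) = 38805/2 - (-402*1/1640)*(-18) = 38805/2 - (-201)*(-18)/820 = 38805/2 - 1*1809/410 = 38805/2 - 1809/410 = 3976608/205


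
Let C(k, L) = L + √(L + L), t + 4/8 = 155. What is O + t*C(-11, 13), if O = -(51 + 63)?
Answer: 3789/2 + 309*√26/2 ≈ 2682.3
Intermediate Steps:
t = 309/2 (t = -½ + 155 = 309/2 ≈ 154.50)
C(k, L) = L + √2*√L (C(k, L) = L + √(2*L) = L + √2*√L)
O = -114 (O = -1*114 = -114)
O + t*C(-11, 13) = -114 + 309*(13 + √2*√13)/2 = -114 + 309*(13 + √26)/2 = -114 + (4017/2 + 309*√26/2) = 3789/2 + 309*√26/2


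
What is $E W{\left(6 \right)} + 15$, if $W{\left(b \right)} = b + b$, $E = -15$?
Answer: $-165$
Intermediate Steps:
$W{\left(b \right)} = 2 b$
$E W{\left(6 \right)} + 15 = - 15 \cdot 2 \cdot 6 + 15 = \left(-15\right) 12 + 15 = -180 + 15 = -165$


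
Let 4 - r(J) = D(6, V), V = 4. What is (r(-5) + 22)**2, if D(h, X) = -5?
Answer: 961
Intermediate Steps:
r(J) = 9 (r(J) = 4 - 1*(-5) = 4 + 5 = 9)
(r(-5) + 22)**2 = (9 + 22)**2 = 31**2 = 961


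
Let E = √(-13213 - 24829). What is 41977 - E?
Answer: 41977 - I*√38042 ≈ 41977.0 - 195.04*I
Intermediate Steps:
E = I*√38042 (E = √(-38042) = I*√38042 ≈ 195.04*I)
41977 - E = 41977 - I*√38042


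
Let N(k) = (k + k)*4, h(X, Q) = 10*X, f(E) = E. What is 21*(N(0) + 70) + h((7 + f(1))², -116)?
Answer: 2110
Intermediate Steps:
N(k) = 8*k (N(k) = (2*k)*4 = 8*k)
21*(N(0) + 70) + h((7 + f(1))², -116) = 21*(8*0 + 70) + 10*(7 + 1)² = 21*(0 + 70) + 10*8² = 21*70 + 10*64 = 1470 + 640 = 2110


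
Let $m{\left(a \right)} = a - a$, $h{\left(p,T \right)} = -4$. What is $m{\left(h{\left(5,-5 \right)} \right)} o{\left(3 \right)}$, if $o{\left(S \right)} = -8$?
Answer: $0$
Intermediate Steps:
$m{\left(a \right)} = 0$
$m{\left(h{\left(5,-5 \right)} \right)} o{\left(3 \right)} = 0 \left(-8\right) = 0$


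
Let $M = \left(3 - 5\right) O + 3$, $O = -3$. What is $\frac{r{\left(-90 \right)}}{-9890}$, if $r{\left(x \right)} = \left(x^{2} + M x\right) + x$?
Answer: $- \frac{720}{989} \approx -0.72801$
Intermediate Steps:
$M = 9$ ($M = \left(3 - 5\right) \left(-3\right) + 3 = \left(-2\right) \left(-3\right) + 3 = 6 + 3 = 9$)
$r{\left(x \right)} = x^{2} + 10 x$ ($r{\left(x \right)} = \left(x^{2} + 9 x\right) + x = x^{2} + 10 x$)
$\frac{r{\left(-90 \right)}}{-9890} = \frac{\left(-90\right) \left(10 - 90\right)}{-9890} = \left(-90\right) \left(-80\right) \left(- \frac{1}{9890}\right) = 7200 \left(- \frac{1}{9890}\right) = - \frac{720}{989}$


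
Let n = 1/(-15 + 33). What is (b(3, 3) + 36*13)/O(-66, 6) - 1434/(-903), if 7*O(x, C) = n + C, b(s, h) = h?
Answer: 17915248/32809 ≈ 546.05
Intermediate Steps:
n = 1/18 ≈ 0.055556
O(x, C) = 1/126 + C/7 (O(x, C) = (1/18 + C)/7 = 1/126 + C/7)
(b(3, 3) + 36*13)/O(-66, 6) - 1434/(-903) = (3 + 36*13)/(1/126 + (⅐)*6) - 1434/(-903) = (3 + 468)/(1/126 + 6/7) - 1434*(-1/903) = 471/(109/126) + 478/301 = 471*(126/109) + 478/301 = 59346/109 + 478/301 = 17915248/32809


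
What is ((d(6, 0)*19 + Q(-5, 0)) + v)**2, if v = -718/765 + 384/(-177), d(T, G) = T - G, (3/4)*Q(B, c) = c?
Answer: 25051106091664/2037168225 ≈ 12297.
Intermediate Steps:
Q(B, c) = 4*c/3
v = -140282/45135 (v = -718*1/765 + 384*(-1/177) = -718/765 - 128/59 = -140282/45135 ≈ -3.1081)
((d(6, 0)*19 + Q(-5, 0)) + v)**2 = (((6 - 1*0)*19 + (4/3)*0) - 140282/45135)**2 = (((6 + 0)*19 + 0) - 140282/45135)**2 = ((6*19 + 0) - 140282/45135)**2 = ((114 + 0) - 140282/45135)**2 = (114 - 140282/45135)**2 = (5005108/45135)**2 = 25051106091664/2037168225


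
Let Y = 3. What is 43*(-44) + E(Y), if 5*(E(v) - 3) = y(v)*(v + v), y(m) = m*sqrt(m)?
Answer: -1889 + 18*sqrt(3)/5 ≈ -1882.8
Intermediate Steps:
y(m) = m**(3/2)
E(v) = 3 + 2*v**(5/2)/5 (E(v) = 3 + (v**(3/2)*(v + v))/5 = 3 + (v**(3/2)*(2*v))/5 = 3 + (2*v**(5/2))/5 = 3 + 2*v**(5/2)/5)
43*(-44) + E(Y) = 43*(-44) + (3 + 2*3**(5/2)/5) = -1892 + (3 + 2*(9*sqrt(3))/5) = -1892 + (3 + 18*sqrt(3)/5) = -1889 + 18*sqrt(3)/5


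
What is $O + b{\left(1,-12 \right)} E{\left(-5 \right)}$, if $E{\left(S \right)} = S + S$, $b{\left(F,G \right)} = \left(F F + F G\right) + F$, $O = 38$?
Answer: $138$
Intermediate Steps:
$b{\left(F,G \right)} = F + F^{2} + F G$ ($b{\left(F,G \right)} = \left(F^{2} + F G\right) + F = F + F^{2} + F G$)
$E{\left(S \right)} = 2 S$
$O + b{\left(1,-12 \right)} E{\left(-5 \right)} = 38 + 1 \left(1 + 1 - 12\right) 2 \left(-5\right) = 38 + 1 \left(-10\right) \left(-10\right) = 38 - -100 = 38 + 100 = 138$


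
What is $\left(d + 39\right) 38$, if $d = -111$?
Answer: $-2736$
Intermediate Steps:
$\left(d + 39\right) 38 = \left(-111 + 39\right) 38 = \left(-72\right) 38 = -2736$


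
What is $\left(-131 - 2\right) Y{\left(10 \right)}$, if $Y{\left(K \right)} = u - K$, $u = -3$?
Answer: $1729$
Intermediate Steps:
$Y{\left(K \right)} = -3 - K$
$\left(-131 - 2\right) Y{\left(10 \right)} = \left(-131 - 2\right) \left(-3 - 10\right) = - 133 \left(-3 - 10\right) = \left(-133\right) \left(-13\right) = 1729$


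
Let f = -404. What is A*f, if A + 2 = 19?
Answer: -6868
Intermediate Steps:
A = 17 (A = -2 + 19 = 17)
A*f = 17*(-404) = -6868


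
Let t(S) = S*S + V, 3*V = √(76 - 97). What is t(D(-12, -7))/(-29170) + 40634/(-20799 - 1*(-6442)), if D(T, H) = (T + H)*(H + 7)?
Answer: -40634/14357 - I*√21/87510 ≈ -2.8303 - 5.2366e-5*I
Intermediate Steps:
D(T, H) = (7 + H)*(H + T) (D(T, H) = (H + T)*(7 + H) = (7 + H)*(H + T))
V = I*√21/3 (V = √(76 - 97)/3 = √(-21)/3 = (I*√21)/3 = I*√21/3 ≈ 1.5275*I)
t(S) = S² + I*√21/3 (t(S) = S*S + I*√21/3 = S² + I*√21/3)
t(D(-12, -7))/(-29170) + 40634/(-20799 - 1*(-6442)) = (((-7)² + 7*(-7) + 7*(-12) - 7*(-12))² + I*√21/3)/(-29170) + 40634/(-20799 - 1*(-6442)) = ((49 - 49 - 84 + 84)² + I*√21/3)*(-1/29170) + 40634/(-20799 + 6442) = (0² + I*√21/3)*(-1/29170) + 40634/(-14357) = (0 + I*√21/3)*(-1/29170) + 40634*(-1/14357) = (I*√21/3)*(-1/29170) - 40634/14357 = -I*√21/87510 - 40634/14357 = -40634/14357 - I*√21/87510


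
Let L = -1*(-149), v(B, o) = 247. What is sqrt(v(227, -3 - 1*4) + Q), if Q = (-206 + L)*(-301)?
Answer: 2*sqrt(4351) ≈ 131.92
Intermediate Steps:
L = 149
Q = 17157 (Q = (-206 + 149)*(-301) = -57*(-301) = 17157)
sqrt(v(227, -3 - 1*4) + Q) = sqrt(247 + 17157) = sqrt(17404) = 2*sqrt(4351)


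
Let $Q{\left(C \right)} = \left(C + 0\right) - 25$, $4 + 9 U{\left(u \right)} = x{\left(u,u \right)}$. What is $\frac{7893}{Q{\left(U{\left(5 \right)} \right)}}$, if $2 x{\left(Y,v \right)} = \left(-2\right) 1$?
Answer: $- \frac{71037}{230} \approx -308.86$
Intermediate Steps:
$x{\left(Y,v \right)} = -1$ ($x{\left(Y,v \right)} = \frac{\left(-2\right) 1}{2} = \frac{1}{2} \left(-2\right) = -1$)
$U{\left(u \right)} = - \frac{5}{9}$ ($U{\left(u \right)} = - \frac{4}{9} + \frac{1}{9} \left(-1\right) = - \frac{4}{9} - \frac{1}{9} = - \frac{5}{9}$)
$Q{\left(C \right)} = -25 + C$ ($Q{\left(C \right)} = C - 25 = -25 + C$)
$\frac{7893}{Q{\left(U{\left(5 \right)} \right)}} = \frac{7893}{-25 - \frac{5}{9}} = \frac{7893}{- \frac{230}{9}} = 7893 \left(- \frac{9}{230}\right) = - \frac{71037}{230}$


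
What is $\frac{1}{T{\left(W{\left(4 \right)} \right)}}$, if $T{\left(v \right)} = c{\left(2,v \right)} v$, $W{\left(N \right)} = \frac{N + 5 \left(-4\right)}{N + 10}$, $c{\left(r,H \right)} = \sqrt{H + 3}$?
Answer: $- \frac{7 \sqrt{91}}{104} \approx -0.64207$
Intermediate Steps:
$c{\left(r,H \right)} = \sqrt{3 + H}$
$W{\left(N \right)} = \frac{-20 + N}{10 + N}$ ($W{\left(N \right)} = \frac{N - 20}{10 + N} = \frac{-20 + N}{10 + N}$)
$T{\left(v \right)} = v \sqrt{3 + v}$ ($T{\left(v \right)} = \sqrt{3 + v} v = v \sqrt{3 + v}$)
$\frac{1}{T{\left(W{\left(4 \right)} \right)}} = \frac{1}{\frac{-20 + 4}{10 + 4} \sqrt{3 + \frac{-20 + 4}{10 + 4}}} = \frac{1}{\frac{1}{14} \left(-16\right) \sqrt{3 + \frac{1}{14} \left(-16\right)}} = \frac{1}{\left(- \frac{8}{7}\right) \sqrt{3 - \frac{8}{7}}} = \frac{1}{\left(- \frac{8}{7}\right) \sqrt{\frac{13}{7}}} = \frac{1}{\left(- \frac{8}{7}\right) \frac{\sqrt{91}}{7}} = \frac{1}{\left(- \frac{8}{49}\right) \sqrt{91}} = - \frac{7 \sqrt{91}}{104}$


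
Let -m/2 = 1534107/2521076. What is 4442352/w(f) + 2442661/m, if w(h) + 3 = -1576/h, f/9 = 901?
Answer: -135020258918916430/39737973621 ≈ -3.3978e+6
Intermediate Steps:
m = -1534107/1260538 (m = -3068214/2521076 = -2*1534107/2521076 = -1534107/1260538 ≈ -1.2170)
f = 8109 (f = 9*901 = 8109)
w(h) = -3 - 1576/h
4442352/w(f) + 2442661/m = 4442352/(-3 - 1576/8109) + 2442661/(-1534107/1260538) = 4442352/(-3 - 1576*1/8109) + 2442661*(-1260538/1534107) = 4442352/(-3 - 1576/8109) - 3079067011618/1534107 = 4442352/(-25903/8109) - 3079067011618/1534107 = 4442352*(-8109/25903) - 3079067011618/1534107 = -36023032368/25903 - 3079067011618/1534107 = -135020258918916430/39737973621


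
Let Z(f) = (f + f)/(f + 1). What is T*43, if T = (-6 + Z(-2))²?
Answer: 172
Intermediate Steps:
Z(f) = 2*f/(1 + f) (Z(f) = (2*f)/(1 + f) = 2*f/(1 + f))
T = 4 (T = (-6 + 2*(-2)/(1 - 2))² = (-6 + 2*(-2)/(-1))² = (-6 + 2*(-2)*(-1))² = (-6 + 4)² = (-2)² = 4)
T*43 = 4*43 = 172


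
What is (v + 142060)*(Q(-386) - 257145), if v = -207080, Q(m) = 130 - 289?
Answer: 16729906080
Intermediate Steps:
Q(m) = -159
(v + 142060)*(Q(-386) - 257145) = (-207080 + 142060)*(-159 - 257145) = -65020*(-257304) = 16729906080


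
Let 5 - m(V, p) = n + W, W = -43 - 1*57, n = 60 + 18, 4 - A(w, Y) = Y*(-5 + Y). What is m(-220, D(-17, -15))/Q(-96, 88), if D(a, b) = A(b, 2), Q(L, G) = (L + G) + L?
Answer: -27/104 ≈ -0.25962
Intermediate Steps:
A(w, Y) = 4 - Y*(-5 + Y)
Q(L, G) = G + 2*L (Q(L, G) = (G + L) + L = G + 2*L)
D(a, b) = 10 (D(a, b) = 4 - 1*2² + 5*2 = 4 - 1*4 + 10 = 4 - 4 + 10 = 10)
n = 78
W = -100 (W = -43 - 57 = -100)
m(V, p) = 27 (m(V, p) = 5 - (78 - 100) = 5 - 1*(-22) = 5 + 22 = 27)
m(-220, D(-17, -15))/Q(-96, 88) = 27/(88 + 2*(-96)) = 27/(88 - 192) = 27/(-104) = 27*(-1/104) = -27/104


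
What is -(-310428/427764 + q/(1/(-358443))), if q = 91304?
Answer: 1166629338493653/35647 ≈ 3.2727e+10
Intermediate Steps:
-(-310428/427764 + q/(1/(-358443))) = -(-310428/427764 + 91304/(1/(-358443))) = -(-310428*1/427764 + 91304/(-1/358443)) = -(-25869/35647 + 91304*(-358443)) = -(-25869/35647 - 32727279672) = -1*(-1166629338493653/35647) = 1166629338493653/35647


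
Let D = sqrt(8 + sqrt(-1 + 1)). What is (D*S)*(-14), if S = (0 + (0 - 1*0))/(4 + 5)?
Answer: 0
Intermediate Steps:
S = 0 (S = (0 + (0 + 0))/9 = (0 + 0)*(1/9) = 0*(1/9) = 0)
D = 2*sqrt(2) (D = sqrt(8 + sqrt(0)) = sqrt(8 + 0) = sqrt(8) = 2*sqrt(2) ≈ 2.8284)
(D*S)*(-14) = ((2*sqrt(2))*0)*(-14) = 0*(-14) = 0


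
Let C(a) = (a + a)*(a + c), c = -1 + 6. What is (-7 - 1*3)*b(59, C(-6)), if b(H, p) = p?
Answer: -120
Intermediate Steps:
c = 5
C(a) = 2*a*(5 + a) (C(a) = (a + a)*(a + 5) = (2*a)*(5 + a) = 2*a*(5 + a))
(-7 - 1*3)*b(59, C(-6)) = (-7 - 1*3)*(2*(-6)*(5 - 6)) = (-7 - 3)*(2*(-6)*(-1)) = -10*12 = -120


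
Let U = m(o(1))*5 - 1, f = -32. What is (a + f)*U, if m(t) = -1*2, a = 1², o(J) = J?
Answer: 341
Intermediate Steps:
a = 1
m(t) = -2
U = -11 (U = -2*5 - 1 = -10 - 1 = -11)
(a + f)*U = (1 - 32)*(-11) = -31*(-11) = 341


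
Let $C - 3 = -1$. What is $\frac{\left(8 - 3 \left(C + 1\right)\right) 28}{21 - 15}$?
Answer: $- \frac{14}{3} \approx -4.6667$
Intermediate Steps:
$C = 2$ ($C = 3 - 1 = 2$)
$\frac{\left(8 - 3 \left(C + 1\right)\right) 28}{21 - 15} = \frac{\left(8 - 3 \left(2 + 1\right)\right) 28}{21 - 15} = \frac{\left(8 - 9\right) 28}{6} = \frac{\left(-1\right) 28}{6} = \frac{1}{6} \left(-28\right) = - \frac{14}{3}$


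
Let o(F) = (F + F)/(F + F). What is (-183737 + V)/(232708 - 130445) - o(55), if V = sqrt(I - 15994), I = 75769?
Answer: -286000/102263 + 5*sqrt(2391)/102263 ≈ -2.7943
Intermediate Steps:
o(F) = 1 (o(F) = (2*F)/((2*F)) = (2*F)*(1/(2*F)) = 1)
V = 5*sqrt(2391) (V = sqrt(75769 - 15994) = sqrt(59775) = 5*sqrt(2391) ≈ 244.49)
(-183737 + V)/(232708 - 130445) - o(55) = (-183737 + 5*sqrt(2391))/(232708 - 130445) - 1*1 = (-183737 + 5*sqrt(2391))/102263 - 1 = (-183737 + 5*sqrt(2391))*(1/102263) - 1 = (-183737/102263 + 5*sqrt(2391)/102263) - 1 = -286000/102263 + 5*sqrt(2391)/102263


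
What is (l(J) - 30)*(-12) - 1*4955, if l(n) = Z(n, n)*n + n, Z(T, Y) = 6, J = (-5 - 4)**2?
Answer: -11399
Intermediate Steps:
J = 81 (J = (-9)**2 = 81)
l(n) = 7*n (l(n) = 6*n + n = 7*n)
(l(J) - 30)*(-12) - 1*4955 = (7*81 - 30)*(-12) - 1*4955 = (567 - 30)*(-12) - 4955 = 537*(-12) - 4955 = -6444 - 4955 = -11399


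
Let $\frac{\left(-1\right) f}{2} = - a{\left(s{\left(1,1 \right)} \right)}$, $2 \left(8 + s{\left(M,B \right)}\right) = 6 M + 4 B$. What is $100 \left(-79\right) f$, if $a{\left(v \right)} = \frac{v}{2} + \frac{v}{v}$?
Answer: $7900$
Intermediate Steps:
$s{\left(M,B \right)} = -8 + 2 B + 3 M$ ($s{\left(M,B \right)} = -8 + \frac{6 M + 4 B}{2} = -8 + \frac{4 B + 6 M}{2} = -8 + \left(2 B + 3 M\right) = -8 + 2 B + 3 M$)
$a{\left(v \right)} = 1 + \frac{v}{2}$ ($a{\left(v \right)} = v \frac{1}{2} + 1 = \frac{v}{2} + 1 = 1 + \frac{v}{2}$)
$f = -1$ ($f = - 2 \left(- (1 + \frac{-8 + 2 \cdot 1 + 3 \cdot 1}{2})\right) = - 2 \left(- (1 + \frac{-8 + 2 + 3}{2})\right) = - 2 \left(- (1 + \frac{1}{2} \left(-3\right))\right) = - 2 \left(- (1 - \frac{3}{2})\right) = - 2 \left(\left(-1\right) \left(- \frac{1}{2}\right)\right) = \left(-2\right) \frac{1}{2} = -1$)
$100 \left(-79\right) f = 100 \left(-79\right) \left(-1\right) = \left(-7900\right) \left(-1\right) = 7900$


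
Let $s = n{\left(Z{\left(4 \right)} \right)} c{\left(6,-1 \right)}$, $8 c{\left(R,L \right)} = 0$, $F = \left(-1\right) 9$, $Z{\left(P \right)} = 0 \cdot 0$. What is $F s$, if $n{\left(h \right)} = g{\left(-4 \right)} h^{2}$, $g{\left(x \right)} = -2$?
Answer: $0$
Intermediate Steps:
$Z{\left(P \right)} = 0$
$F = -9$
$c{\left(R,L \right)} = 0$ ($c{\left(R,L \right)} = \frac{1}{8} \cdot 0 = 0$)
$n{\left(h \right)} = - 2 h^{2}$
$s = 0$ ($s = - 2 \cdot 0^{2} \cdot 0 = \left(-2\right) 0 \cdot 0 = 0 \cdot 0 = 0$)
$F s = \left(-9\right) 0 = 0$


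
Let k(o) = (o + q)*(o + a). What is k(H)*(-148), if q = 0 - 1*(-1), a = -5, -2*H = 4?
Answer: -1036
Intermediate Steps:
H = -2 (H = -½*4 = -2)
q = 1 (q = 0 + 1 = 1)
k(o) = (1 + o)*(-5 + o) (k(o) = (o + 1)*(o - 5) = (1 + o)*(-5 + o))
k(H)*(-148) = (-5 + (-2)² - 4*(-2))*(-148) = (-5 + 4 + 8)*(-148) = 7*(-148) = -1036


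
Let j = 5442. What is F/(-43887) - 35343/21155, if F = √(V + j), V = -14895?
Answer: -35343/21155 - I*√9453/43887 ≈ -1.6707 - 0.0022154*I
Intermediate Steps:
F = I*√9453 (F = √(-14895 + 5442) = √(-9453) = I*√9453 ≈ 97.227*I)
F/(-43887) - 35343/21155 = (I*√9453)/(-43887) - 35343/21155 = (I*√9453)*(-1/43887) - 35343*1/21155 = -I*√9453/43887 - 35343/21155 = -35343/21155 - I*√9453/43887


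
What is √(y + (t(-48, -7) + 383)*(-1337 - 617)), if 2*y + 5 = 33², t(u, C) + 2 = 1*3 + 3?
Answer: 2*I*√188914 ≈ 869.29*I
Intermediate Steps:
t(u, C) = 4 (t(u, C) = -2 + (1*3 + 3) = -2 + (3 + 3) = -2 + 6 = 4)
y = 542 (y = -5/2 + (½)*33² = -5/2 + (½)*1089 = -5/2 + 1089/2 = 542)
√(y + (t(-48, -7) + 383)*(-1337 - 617)) = √(542 + (4 + 383)*(-1337 - 617)) = √(542 + 387*(-1954)) = √(542 - 756198) = √(-755656) = 2*I*√188914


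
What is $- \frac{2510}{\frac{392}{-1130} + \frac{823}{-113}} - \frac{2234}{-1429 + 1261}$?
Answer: $\frac{41313329}{120708} \approx 342.26$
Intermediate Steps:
$- \frac{2510}{\frac{392}{-1130} + \frac{823}{-113}} - \frac{2234}{-1429 + 1261} = - \frac{2510}{392 \left(- \frac{1}{1130}\right) + 823 \left(- \frac{1}{113}\right)} - \frac{2234}{-168} = - \frac{2510}{- \frac{196}{565} - \frac{823}{113}} - - \frac{1117}{84} = - \frac{2510}{- \frac{4311}{565}} + \frac{1117}{84} = \left(-2510\right) \left(- \frac{565}{4311}\right) + \frac{1117}{84} = \frac{1418150}{4311} + \frac{1117}{84} = \frac{41313329}{120708}$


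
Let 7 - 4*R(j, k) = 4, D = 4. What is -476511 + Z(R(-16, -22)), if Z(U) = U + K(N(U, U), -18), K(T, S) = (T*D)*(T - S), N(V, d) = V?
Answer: -476454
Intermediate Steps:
R(j, k) = 3/4 (R(j, k) = 7/4 - 1/4*4 = 7/4 - 1 = 3/4)
K(T, S) = 4*T*(T - S) (K(T, S) = (T*4)*(T - S) = (4*T)*(T - S) = 4*T*(T - S))
Z(U) = U + 4*U*(18 + U) (Z(U) = U + 4*U*(U - 1*(-18)) = U + 4*U*(U + 18) = U + 4*U*(18 + U))
-476511 + Z(R(-16, -22)) = -476511 + 3*(73 + 4*(3/4))/4 = -476511 + 3*(73 + 3)/4 = -476511 + (3/4)*76 = -476511 + 57 = -476454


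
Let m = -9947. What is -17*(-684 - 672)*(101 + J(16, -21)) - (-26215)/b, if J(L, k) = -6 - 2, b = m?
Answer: 435198173/203 ≈ 2.1438e+6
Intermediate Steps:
b = -9947
J(L, k) = -8
-17*(-684 - 672)*(101 + J(16, -21)) - (-26215)/b = -17*(-684 - 672)*(101 - 8) - (-26215)/(-9947) = -(-23052)*93 - (-26215)*(-1)/9947 = -17*(-126108) - 1*535/203 = 2143836 - 535/203 = 435198173/203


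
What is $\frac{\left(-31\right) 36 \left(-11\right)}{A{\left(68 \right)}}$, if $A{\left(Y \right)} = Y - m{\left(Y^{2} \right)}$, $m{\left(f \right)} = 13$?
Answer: $\frac{1116}{5} \approx 223.2$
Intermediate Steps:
$A{\left(Y \right)} = -13 + Y$ ($A{\left(Y \right)} = Y - 13 = -13 + Y$)
$\frac{\left(-31\right) 36 \left(-11\right)}{A{\left(68 \right)}} = \frac{\left(-31\right) 36 \left(-11\right)}{-13 + 68} = \frac{\left(-1116\right) \left(-11\right)}{55} = 12276 \cdot \frac{1}{55} = \frac{1116}{5}$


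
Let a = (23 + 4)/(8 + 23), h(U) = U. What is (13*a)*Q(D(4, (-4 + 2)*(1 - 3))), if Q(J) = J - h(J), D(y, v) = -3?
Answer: 0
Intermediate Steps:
Q(J) = 0 (Q(J) = J - J = 0)
a = 27/31 ≈ 0.87097
(13*a)*Q(D(4, (-4 + 2)*(1 - 3))) = (13*(27/31))*0 = (351/31)*0 = 0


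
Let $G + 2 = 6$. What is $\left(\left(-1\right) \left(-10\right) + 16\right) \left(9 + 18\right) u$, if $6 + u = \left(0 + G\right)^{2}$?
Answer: $7020$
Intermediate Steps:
$G = 4$ ($G = -2 + 6 = 4$)
$u = 10$ ($u = -6 + \left(0 + 4\right)^{2} = -6 + 4^{2} = -6 + 16 = 10$)
$\left(\left(-1\right) \left(-10\right) + 16\right) \left(9 + 18\right) u = \left(\left(-1\right) \left(-10\right) + 16\right) \left(9 + 18\right) 10 = \left(10 + 16\right) 27 \cdot 10 = 26 \cdot 27 \cdot 10 = 702 \cdot 10 = 7020$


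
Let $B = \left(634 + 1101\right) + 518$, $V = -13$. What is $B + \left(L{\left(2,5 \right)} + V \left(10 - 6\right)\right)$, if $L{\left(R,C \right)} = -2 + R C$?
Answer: $2209$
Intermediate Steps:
$B = 2253$ ($B = 1735 + 518 = 2253$)
$L{\left(R,C \right)} = -2 + C R$
$B + \left(L{\left(2,5 \right)} + V \left(10 - 6\right)\right) = 2253 + \left(\left(-2 + 5 \cdot 2\right) - 13 \left(10 - 6\right)\right) = 2253 + \left(\left(-2 + 10\right) - 13 \left(10 - 6\right)\right) = 2253 + \left(8 - 52\right) = 2253 - 44 = 2209$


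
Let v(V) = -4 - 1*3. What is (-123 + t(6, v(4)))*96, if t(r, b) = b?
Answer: -12480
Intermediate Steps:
v(V) = -7 (v(V) = -4 - 3 = -7)
(-123 + t(6, v(4)))*96 = (-123 - 7)*96 = -130*96 = -12480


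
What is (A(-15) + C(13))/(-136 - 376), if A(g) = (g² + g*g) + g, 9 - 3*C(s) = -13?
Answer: -1327/1536 ≈ -0.86393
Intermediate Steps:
C(s) = 22/3 (C(s) = 3 - ⅓*(-13) = 3 + 13/3 = 22/3)
A(g) = g + 2*g² (A(g) = (g² + g²) + g = 2*g² + g = g + 2*g²)
(A(-15) + C(13))/(-136 - 376) = (-15*(1 + 2*(-15)) + 22/3)/(-136 - 376) = (-15*(1 - 30) + 22/3)/(-512) = (-15*(-29) + 22/3)*(-1/512) = (435 + 22/3)*(-1/512) = (1327/3)*(-1/512) = -1327/1536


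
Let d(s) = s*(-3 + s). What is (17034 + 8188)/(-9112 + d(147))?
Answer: 12611/6028 ≈ 2.0921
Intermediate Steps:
(17034 + 8188)/(-9112 + d(147)) = (17034 + 8188)/(-9112 + 147*(-3 + 147)) = 25222/(-9112 + 147*144) = 25222/(-9112 + 21168) = 25222/12056 = 25222*(1/12056) = 12611/6028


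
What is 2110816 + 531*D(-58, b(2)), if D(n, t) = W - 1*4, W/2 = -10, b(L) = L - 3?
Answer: 2098072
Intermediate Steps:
b(L) = -3 + L
W = -20 (W = 2*(-10) = -20)
D(n, t) = -24 (D(n, t) = -20 - 1*4 = -20 - 4 = -24)
2110816 + 531*D(-58, b(2)) = 2110816 + 531*(-24) = 2110816 - 12744 = 2098072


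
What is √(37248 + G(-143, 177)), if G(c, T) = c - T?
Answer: 8*√577 ≈ 192.17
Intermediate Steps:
√(37248 + G(-143, 177)) = √(37248 + (-143 - 1*177)) = √(37248 + (-143 - 177)) = √(37248 - 320) = √36928 = 8*√577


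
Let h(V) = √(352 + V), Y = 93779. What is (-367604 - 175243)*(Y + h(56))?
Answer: -50907648813 - 1085694*√102 ≈ -5.0919e+10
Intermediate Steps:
(-367604 - 175243)*(Y + h(56)) = (-367604 - 175243)*(93779 + √(352 + 56)) = -542847*(93779 + √408) = -542847*(93779 + 2*√102) = -50907648813 - 1085694*√102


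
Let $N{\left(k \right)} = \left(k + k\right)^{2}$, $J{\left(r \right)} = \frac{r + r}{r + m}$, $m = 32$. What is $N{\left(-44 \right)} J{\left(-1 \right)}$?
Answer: $- \frac{15488}{31} \approx -499.61$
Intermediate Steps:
$J{\left(r \right)} = \frac{2 r}{32 + r}$ ($J{\left(r \right)} = \frac{r + r}{r + 32} = \frac{2 r}{32 + r}$)
$N{\left(k \right)} = 4 k^{2}$ ($N{\left(k \right)} = \left(2 k\right)^{2} = 4 k^{2}$)
$N{\left(-44 \right)} J{\left(-1 \right)} = 4 \left(-44\right)^{2} \cdot 2 \left(-1\right) \frac{1}{32 - 1} = 4 \cdot 1936 \cdot 2 \left(-1\right) \frac{1}{31} = 7744 \cdot 2 \left(-1\right) \frac{1}{31} = 7744 \left(- \frac{2}{31}\right) = - \frac{15488}{31}$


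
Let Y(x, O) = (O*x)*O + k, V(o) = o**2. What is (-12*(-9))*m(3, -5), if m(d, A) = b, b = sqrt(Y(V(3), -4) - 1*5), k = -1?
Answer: 108*sqrt(138) ≈ 1268.7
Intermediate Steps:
Y(x, O) = -1 + x*O**2 (Y(x, O) = (O*x)*O - 1 = x*O**2 - 1 = -1 + x*O**2)
b = sqrt(138) (b = sqrt((-1 + 3**2*(-4)**2) - 1*5) = sqrt((-1 + 9*16) - 5) = sqrt((-1 + 144) - 5) = sqrt(143 - 5) = sqrt(138) ≈ 11.747)
m(d, A) = sqrt(138)
(-12*(-9))*m(3, -5) = (-12*(-9))*sqrt(138) = 108*sqrt(138)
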